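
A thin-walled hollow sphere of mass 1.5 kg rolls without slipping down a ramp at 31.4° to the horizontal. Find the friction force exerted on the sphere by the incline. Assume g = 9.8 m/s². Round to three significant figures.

f ≈ 3.06 N

With I = (2/3)MR², the ratio k = I/(MR²) is 2/3.
Newton's second law down the slope: Mg sinθ − f = Ma. The torque equation fR = Iα (with α = a/R) gives f = kMa.
Combining, a = g sinθ/(1+k) and f = kMa = kMg sinθ/(1+k).
f = (2/3) × 1.5 × 9.8 × sin31.4° / 1.667 ≈ 3.06 N.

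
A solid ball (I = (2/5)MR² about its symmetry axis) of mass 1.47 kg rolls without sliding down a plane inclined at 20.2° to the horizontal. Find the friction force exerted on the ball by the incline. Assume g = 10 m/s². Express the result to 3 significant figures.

For this body I = (2/5)MR², i.e. k = I/(MR²) = 0.4.
Translational: Mg sinθ − f = Ma. Rotational about the CM: fR = Iα = kMRa, so f = kMa.
Combining, a = g sinθ/(1+k) and f = kMa = kMg sinθ/(1+k).
f = 0.4 × 1.47 × 10 × sin20.2° / 1.4 ≈ 1.45 N.

f ≈ 1.45 N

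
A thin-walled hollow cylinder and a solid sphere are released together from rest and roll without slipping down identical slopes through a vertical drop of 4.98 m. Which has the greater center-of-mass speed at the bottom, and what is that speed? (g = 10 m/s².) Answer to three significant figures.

the solid sphere, at v ≈ 8.43 m/s

For rolling without slipping, Mgh = ½(1+k)Mv² where k = I/(MR²), so v = √(2gh/(1+k)).
Thin-walled hollow cylinder: k = 1, giving v = √(2×10×4.98/2) = 7.057 m/s.
Solid sphere: k = 0.4, giving v = √(2×10×4.98/1.4) = 8.435 m/s.
The smaller k wins: the solid sphere, at ≈ 8.43 m/s.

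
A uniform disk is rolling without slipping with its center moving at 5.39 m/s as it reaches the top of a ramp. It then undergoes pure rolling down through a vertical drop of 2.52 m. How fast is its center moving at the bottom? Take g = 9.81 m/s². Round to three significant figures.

For this body I = (1/2)MR², i.e. k = I/(MR²) = 0.5.
Rolling without slipping gives ω = v/R, so the total kinetic energy is ½Mv² + ½Iω² = ½(1+k)Mv² = (3/4)Mv².
Energy conservation: (3/4)Mv₀² + Mgh = (3/4)Mv², so v² = v₀² + 2gh/(1+k).
v = √(5.39² + 2×9.81×2.52/1.5) = √62.01 ≈ 7.87 m/s.

v ≈ 7.87 m/s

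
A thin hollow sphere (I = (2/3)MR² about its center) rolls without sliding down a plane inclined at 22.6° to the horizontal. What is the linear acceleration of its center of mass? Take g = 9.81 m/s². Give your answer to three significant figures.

a ≈ 2.26 m/s²

The moment of inertia is (2/3)MR², giving k ≡ I/(MR²) = 2/3.
Along the incline Mg sinθ − f = Ma, and torque about the center fR = Iα = kMR²(a/R) gives f = kMa.
Eliminating f: Mg sinθ = (1+k)Ma, so a = g sinθ/(1+k) = 9.81 × sin22.6° / 1.667 ≈ 2.26 m/s².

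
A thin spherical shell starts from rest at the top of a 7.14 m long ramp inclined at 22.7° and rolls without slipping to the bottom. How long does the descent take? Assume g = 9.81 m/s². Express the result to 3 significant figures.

t ≈ 2.51 s

For this body I = (2/3)MR², i.e. k = I/(MR²) = 2/3.
Translational: Mg sinθ − f = Ma. Rotational about the CM: fR = Iα = kMRa, so f = kMa.
Hence a = g sinθ/(1+k) = 9.81×sin22.7°/1.667 = 2.271 m/s².
With constant a from rest, t = √(2L/a) = √(2·7.14/2.271) ≈ 2.51 s.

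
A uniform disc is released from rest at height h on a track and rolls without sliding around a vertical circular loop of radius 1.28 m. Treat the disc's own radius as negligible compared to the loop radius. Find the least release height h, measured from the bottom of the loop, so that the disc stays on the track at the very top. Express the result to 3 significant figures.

h_min ≈ 3.52 m

The moment of inertia is (1/2)MR², giving k ≡ I/(MR²) = 0.5.
At the top of the loop, the minimum-contact condition is Mg = Mv_top²/r, so v_top² = gr.
With ω = v/R, the kinetic energy at speed v is ½(1+k)Mv² = (3/4)Mv².
Energy conservation from release (height h) to the top (height 2r): Mgh = Mg(2r) + (3/4)M·gr.
Thus h_min = 2r + (1+k)r/2 = r(2 + 1.5/2) = 1.28 × 2.75 ≈ 3.52 m.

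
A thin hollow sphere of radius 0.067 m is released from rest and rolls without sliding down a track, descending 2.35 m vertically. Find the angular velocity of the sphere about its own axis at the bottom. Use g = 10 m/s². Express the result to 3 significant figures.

ω ≈ 79.3 rad/s

With I = (2/3)MR², the ratio k = I/(MR²) is 2/3.
Rolling without slipping gives ω = v/R, so the total kinetic energy is ½Mv² + ½Iω² = ½(1+k)Mv² = (5/6)Mv².
Energy conservation Mgh = ½(1+k)Mv² gives v = √(2gh/(1+k)) = √(2 × 10 × 2.35 / 1.667) = 5.31 m/s.
Then ω = v/R = 5.31 / 0.067 ≈ 79.3 rad/s.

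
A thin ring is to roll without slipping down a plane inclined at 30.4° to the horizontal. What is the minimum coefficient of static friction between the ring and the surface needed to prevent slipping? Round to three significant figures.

The moment of inertia is MR², giving k ≡ I/(MR²) = 1.
Translational: Mg sinθ − f = Ma. Rotational about the CM: fR = Iα = kMRa, so f = kMa.
These give a = g sinθ/(1+k) and the required friction f = kMg sinθ/(1+k).
With N = Mg cosθ, the no-slip condition f ≤ μN gives μ_min = f/N = k tanθ/(1+k).
μ_min = 1 × tan30.4° / 2 ≈ 0.293.

μ_min ≈ 0.293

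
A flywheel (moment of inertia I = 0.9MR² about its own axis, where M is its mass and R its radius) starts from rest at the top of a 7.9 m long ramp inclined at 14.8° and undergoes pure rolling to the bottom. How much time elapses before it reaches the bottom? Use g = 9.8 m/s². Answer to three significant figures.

t ≈ 3.46 s

The moment of inertia is 0.9MR², giving k ≡ I/(MR²) = 0.9.
Along the incline Mg sinθ − f = Ma, and torque about the center fR = Iα = kMR²(a/R) gives f = kMa.
Hence a = g sinθ/(1+k) = 9.8×sin14.8°/1.9 = 1.318 m/s².
With constant a from rest, t = √(2L/a) = √(2·7.9/1.318) ≈ 3.46 s.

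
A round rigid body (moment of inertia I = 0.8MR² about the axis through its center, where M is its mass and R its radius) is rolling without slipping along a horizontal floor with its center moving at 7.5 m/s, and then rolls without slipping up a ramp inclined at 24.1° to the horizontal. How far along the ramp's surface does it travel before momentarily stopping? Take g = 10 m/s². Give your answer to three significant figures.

Here I = 0.8MR², so the shape factor k = I/(MR²) = 0.8.
Since it rolls without slipping, ω = v/R and KE = ½Mv² + ½Iω² = ½(1+k)Mv² = (9/10)Mv².
Setting this equal to Mgh gives the vertical rise h = (1+k)v₀²/(2g) = 1.8×7.5²/(2×10) = 5.062 m.
Along the incline, d = h/sinθ = 5.062/sin24.1° ≈ 12.4 m.

d ≈ 12.4 m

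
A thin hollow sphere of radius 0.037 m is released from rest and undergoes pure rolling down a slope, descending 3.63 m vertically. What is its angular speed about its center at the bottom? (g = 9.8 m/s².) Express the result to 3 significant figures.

The moment of inertia is (2/3)MR², giving k ≡ I/(MR²) = 2/3.
The rolling condition ω = v/R makes the rotational term ½I(v/R)² = ½kMv², so KE_total = ½(1+k)Mv² = (5/6)Mv².
Energy conservation Mgh = ½(1+k)Mv² gives v = √(2gh/(1+k)) = √(2 × 9.8 × 3.63 / 1.667) = 6.534 m/s.
The angular speed follows from ω = v/R = 6.534/0.037 ≈ 177 rad/s.

ω ≈ 177 rad/s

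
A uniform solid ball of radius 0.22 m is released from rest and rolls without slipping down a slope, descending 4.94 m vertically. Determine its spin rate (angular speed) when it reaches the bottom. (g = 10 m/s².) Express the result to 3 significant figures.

ω ≈ 38.2 rad/s

With I = (2/5)MR², the ratio k = I/(MR²) is 0.4.
Pure rolling means v = ωR; then KE = ½Mv² + ½I(v/R)² = ½(1+k)Mv² = (7/10)Mv².
Energy conservation Mgh = ½(1+k)Mv² gives v = √(2gh/(1+k)) = √(2 × 10 × 4.94 / 1.4) = 8.401 m/s.
The angular speed follows from ω = v/R = 8.401/0.22 ≈ 38.2 rad/s.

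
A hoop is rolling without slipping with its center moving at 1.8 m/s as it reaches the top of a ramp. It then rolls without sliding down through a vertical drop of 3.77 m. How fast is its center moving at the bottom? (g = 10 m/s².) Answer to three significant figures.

The moment of inertia is MR², giving k ≡ I/(MR²) = 1.
Pure rolling means v = ωR; then KE = ½Mv² + ½I(v/R)² = ½(1+k)Mv² = Mv².
Energy conservation: Mv₀² + Mgh = Mv², so v² = v₀² + 2gh/(1+k).
v = √(1.8² + 2×10×3.77/2) = √40.94 ≈ 6.40 m/s.

v ≈ 6.40 m/s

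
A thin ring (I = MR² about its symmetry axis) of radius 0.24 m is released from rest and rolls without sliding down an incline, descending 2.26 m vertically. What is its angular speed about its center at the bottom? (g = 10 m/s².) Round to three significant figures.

With I = MR², the ratio k = I/(MR²) is 1.
Rolling without slipping gives ω = v/R, so the total kinetic energy is ½Mv² + ½Iω² = ½(1+k)Mv² = Mv².
Energy conservation Mgh = ½(1+k)Mv² gives v = √(2gh/(1+k)) = √(2 × 10 × 2.26 / 2) = 4.754 m/s.
Then ω = v/R = 4.754 / 0.24 ≈ 19.8 rad/s.

ω ≈ 19.8 rad/s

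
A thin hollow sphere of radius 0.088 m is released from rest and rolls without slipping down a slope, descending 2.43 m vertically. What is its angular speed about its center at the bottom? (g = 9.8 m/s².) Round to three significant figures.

Here I = (2/3)MR², so the shape factor k = I/(MR²) = 2/3.
The rolling condition ω = v/R makes the rotational term ½I(v/R)² = ½kMv², so KE_total = ½(1+k)Mv² = (5/6)Mv².
Energy conservation Mgh = ½(1+k)Mv² gives v = √(2gh/(1+k)) = √(2 × 9.8 × 2.43 / 1.667) = 5.346 m/s.
The angular speed follows from ω = v/R = 5.346/0.088 ≈ 60.7 rad/s.

ω ≈ 60.7 rad/s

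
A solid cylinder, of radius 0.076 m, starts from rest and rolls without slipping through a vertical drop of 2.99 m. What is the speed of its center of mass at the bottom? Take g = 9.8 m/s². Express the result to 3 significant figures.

v ≈ 6.25 m/s

Here I = (1/2)MR², so the shape factor k = I/(MR²) = 0.5.
Since it rolls without slipping, ω = v/R and KE = ½Mv² + ½Iω² = ½(1+k)Mv² = (3/4)Mv².
Setting Mgh = (3/4)Mv² gives v = √(2gh/(1+k)) = √(2·9.8·2.99/1.5) ≈ 6.25 m/s.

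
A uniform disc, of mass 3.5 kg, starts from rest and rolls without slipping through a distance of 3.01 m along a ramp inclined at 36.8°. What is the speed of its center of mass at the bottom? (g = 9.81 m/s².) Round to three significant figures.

v ≈ 4.86 m/s

For this body I = (1/2)MR², i.e. k = I/(MR²) = 0.5.
Pure rolling means v = ωR; then KE = ½Mv² + ½I(v/R)² = ½(1+k)Mv² = (3/4)Mv².
The vertical drop is h = L sinθ = 3.01 × sin36.8° = 1.803 m.
Energy conservation: Mgh = (3/4)Mv², so v = √(2gh/(1+k)) = √(2 × 9.81 × 1.803 / 1.5) ≈ 4.86 m/s.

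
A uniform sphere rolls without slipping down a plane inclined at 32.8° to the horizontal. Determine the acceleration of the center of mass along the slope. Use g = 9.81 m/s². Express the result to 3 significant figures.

a ≈ 3.80 m/s²

The moment of inertia is (2/5)MR², giving k ≡ I/(MR²) = 0.4.
Newton's second law down the slope: Mg sinθ − f = Ma. The torque equation fR = Iα (with α = a/R) gives f = kMa.
Eliminating f: Mg sinθ = (1+k)Ma, so a = g sinθ/(1+k) = 9.81 × sin32.8° / 1.4 ≈ 3.80 m/s².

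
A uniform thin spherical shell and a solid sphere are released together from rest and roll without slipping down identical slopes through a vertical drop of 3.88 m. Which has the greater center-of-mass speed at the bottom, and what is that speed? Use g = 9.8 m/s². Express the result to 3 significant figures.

the solid sphere, at v ≈ 7.37 m/s

For rolling without slipping, Mgh = ½(1+k)Mv² where k = I/(MR²), so v = √(2gh/(1+k)).
Uniform thin spherical shell: k = 2/3, giving v = √(2×9.8×3.88/1.667) = 6.755 m/s.
Solid sphere: k = 0.4, giving v = √(2×9.8×3.88/1.4) = 7.37 m/s.
The smaller k wins: the solid sphere, at ≈ 7.37 m/s.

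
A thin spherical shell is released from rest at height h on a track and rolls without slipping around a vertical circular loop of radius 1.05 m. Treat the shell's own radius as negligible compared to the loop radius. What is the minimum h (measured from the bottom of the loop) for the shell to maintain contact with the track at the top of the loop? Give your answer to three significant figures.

Here I = (2/3)MR², so the shape factor k = I/(MR²) = 2/3.
At the top of the loop, the minimum-contact condition is Mg = Mv_top²/r, so v_top² = gr.
With ω = v/R, the kinetic energy at speed v is ½(1+k)Mv² = (5/6)Mv².
Energy conservation from release (height h) to the top (height 2r): Mgh = Mg(2r) + (5/6)M·gr.
Thus h_min = 2r + (1+k)r/2 = r(2 + 1.667/2) = 1.05 × 2.833 ≈ 2.98 m.

h_min ≈ 2.98 m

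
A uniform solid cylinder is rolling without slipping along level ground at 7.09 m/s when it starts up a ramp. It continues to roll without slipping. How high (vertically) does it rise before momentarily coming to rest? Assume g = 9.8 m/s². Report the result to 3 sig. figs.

The moment of inertia is (1/2)MR², giving k ≡ I/(MR²) = 0.5.
Since it rolls without slipping, ω = v/R and KE = ½Mv² + ½Iω² = ½(1+k)Mv² = (3/4)Mv².
At the top the kinetic energy is zero, so (3/4)Mv₀² = Mgh.
Thus h = (1+k)v₀²/(2g) = 1.5 × 7.09² / (2 × 9.8) ≈ 3.85 m.

h ≈ 3.85 m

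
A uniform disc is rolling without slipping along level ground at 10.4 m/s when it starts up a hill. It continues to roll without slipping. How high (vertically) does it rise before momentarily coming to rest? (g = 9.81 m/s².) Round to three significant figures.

With I = (1/2)MR², the ratio k = I/(MR²) is 0.5.
Pure rolling means v = ωR; then KE = ½Mv² + ½I(v/R)² = ½(1+k)Mv² = (3/4)Mv².
At the top the kinetic energy is zero, so (3/4)Mv₀² = Mgh.
Thus h = (1+k)v₀²/(2g) = 1.5 × 10.4² / (2 × 9.81) ≈ 8.27 m.

h ≈ 8.27 m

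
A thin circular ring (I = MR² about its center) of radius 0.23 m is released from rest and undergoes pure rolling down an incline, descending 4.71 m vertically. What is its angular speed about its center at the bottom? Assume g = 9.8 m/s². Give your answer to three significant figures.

Here I = MR², so the shape factor k = I/(MR²) = 1.
The rolling condition ω = v/R makes the rotational term ½I(v/R)² = ½kMv², so KE_total = ½(1+k)Mv² = Mv².
Energy conservation Mgh = ½(1+k)Mv² gives v = √(2gh/(1+k)) = √(2 × 9.8 × 4.71 / 2) = 6.794 m/s.
The angular speed follows from ω = v/R = 6.794/0.23 ≈ 29.5 rad/s.

ω ≈ 29.5 rad/s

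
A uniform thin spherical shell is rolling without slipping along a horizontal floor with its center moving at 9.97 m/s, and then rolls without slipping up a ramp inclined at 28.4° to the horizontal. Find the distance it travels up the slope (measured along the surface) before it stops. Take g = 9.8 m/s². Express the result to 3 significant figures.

d ≈ 17.8 m

With I = (2/3)MR², the ratio k = I/(MR²) is 2/3.
Pure rolling means v = ωR; then KE = ½Mv² + ½I(v/R)² = ½(1+k)Mv² = (5/6)Mv².
Setting this equal to Mgh gives the vertical rise h = (1+k)v₀²/(2g) = 1.667×9.97²/(2×9.8) = 8.452 m.
Along the incline, d = h/sinθ = 8.452/sin28.4° ≈ 17.8 m.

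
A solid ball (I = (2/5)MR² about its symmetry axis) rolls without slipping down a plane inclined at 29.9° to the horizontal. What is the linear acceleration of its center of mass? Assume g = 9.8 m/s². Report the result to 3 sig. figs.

The moment of inertia is (2/5)MR², giving k ≡ I/(MR²) = 0.4.
Newton's second law down the slope: Mg sinθ − f = Ma. The torque equation fR = Iα (with α = a/R) gives f = kMa.
Eliminating f: Mg sinθ = (1+k)Ma, so a = g sinθ/(1+k) = 9.8 × sin29.9° / 1.4 ≈ 3.49 m/s².

a ≈ 3.49 m/s²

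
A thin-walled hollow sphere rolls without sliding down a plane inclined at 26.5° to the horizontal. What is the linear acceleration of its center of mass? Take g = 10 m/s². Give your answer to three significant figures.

The moment of inertia is (2/3)MR², giving k ≡ I/(MR²) = 2/3.
Newton's second law down the slope: Mg sinθ − f = Ma. The torque equation fR = Iα (with α = a/R) gives f = kMa.
Eliminating f: Mg sinθ = (1+k)Ma, so a = g sinθ/(1+k) = 10 × sin26.5° / 1.667 ≈ 2.68 m/s².

a ≈ 2.68 m/s²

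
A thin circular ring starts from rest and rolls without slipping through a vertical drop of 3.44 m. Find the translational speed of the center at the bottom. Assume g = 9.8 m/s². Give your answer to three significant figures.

With I = MR², the ratio k = I/(MR²) is 1.
Rolling without slipping gives ω = v/R, so the total kinetic energy is ½Mv² + ½Iω² = ½(1+k)Mv² = Mv².
Energy conservation: Mgh = Mv², so v = √(2gh/(1+k)) = √(2 × 9.8 × 3.44 / 2) ≈ 5.81 m/s.

v ≈ 5.81 m/s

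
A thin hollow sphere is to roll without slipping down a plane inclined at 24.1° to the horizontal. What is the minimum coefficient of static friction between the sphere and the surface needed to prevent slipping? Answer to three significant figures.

For this body I = (2/3)MR², i.e. k = I/(MR²) = 2/3.
Translational: Mg sinθ − f = Ma. Rotational about the CM: fR = Iα = kMRa, so f = kMa.
These give a = g sinθ/(1+k) and the required friction f = kMg sinθ/(1+k).
With N = Mg cosθ, the no-slip condition f ≤ μN gives μ_min = f/N = k tanθ/(1+k).
μ_min = (2/3) × tan24.1° / 1.667 ≈ 0.179.

μ_min ≈ 0.179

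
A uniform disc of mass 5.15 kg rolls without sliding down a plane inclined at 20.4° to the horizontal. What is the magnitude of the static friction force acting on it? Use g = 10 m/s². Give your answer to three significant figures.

f ≈ 5.98 N

The moment of inertia is (1/2)MR², giving k ≡ I/(MR²) = 0.5.
Along the incline Mg sinθ − f = Ma, and torque about the center fR = Iα = kMR²(a/R) gives f = kMa.
Combining, a = g sinθ/(1+k) and f = kMa = kMg sinθ/(1+k).
f = 0.5 × 5.15 × 10 × sin20.4° / 1.5 ≈ 5.98 N.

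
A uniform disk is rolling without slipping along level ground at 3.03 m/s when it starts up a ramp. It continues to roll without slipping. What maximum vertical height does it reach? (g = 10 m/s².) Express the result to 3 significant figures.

h ≈ 0.689 m

Here I = (1/2)MR², so the shape factor k = I/(MR²) = 0.5.
Rolling without slipping gives ω = v/R, so the total kinetic energy is ½Mv² + ½Iω² = ½(1+k)Mv² = (3/4)Mv².
All of this converts to potential energy at the highest point: (3/4)Mv₀² = Mgh.
Thus h = (1+k)v₀²/(2g) = 1.5 × 3.03² / (2 × 10) ≈ 0.689 m.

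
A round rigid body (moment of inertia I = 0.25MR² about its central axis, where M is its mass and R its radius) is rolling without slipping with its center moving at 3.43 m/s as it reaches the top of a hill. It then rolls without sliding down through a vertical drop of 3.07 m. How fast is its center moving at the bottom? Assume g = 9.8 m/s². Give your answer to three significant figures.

For this body I = 0.25MR², i.e. k = I/(MR²) = 0.25.
The rolling condition ω = v/R makes the rotational term ½I(v/R)² = ½kMv², so KE_total = ½(1+k)Mv² = (5/8)Mv².
Energy conservation: (5/8)Mv₀² + Mgh = (5/8)Mv², so v² = v₀² + 2gh/(1+k).
v = √(3.43² + 2×9.8×3.07/1.25) = √59.9 ≈ 7.74 m/s.

v ≈ 7.74 m/s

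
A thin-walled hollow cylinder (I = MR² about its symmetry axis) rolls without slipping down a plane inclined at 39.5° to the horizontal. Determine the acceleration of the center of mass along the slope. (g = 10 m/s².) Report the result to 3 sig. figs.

a ≈ 3.18 m/s²

Here I = MR², so the shape factor k = I/(MR²) = 1.
Along the incline Mg sinθ − f = Ma, and torque about the center fR = Iα = kMR²(a/R) gives f = kMa.
Eliminating f: Mg sinθ = (1+k)Ma, so a = g sinθ/(1+k) = 10 × sin39.5° / 2 ≈ 3.18 m/s².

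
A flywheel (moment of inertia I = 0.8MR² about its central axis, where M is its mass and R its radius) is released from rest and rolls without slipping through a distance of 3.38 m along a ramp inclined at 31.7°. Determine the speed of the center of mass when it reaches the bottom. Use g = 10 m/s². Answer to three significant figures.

Here I = 0.8MR², so the shape factor k = I/(MR²) = 0.8.
Pure rolling means v = ωR; then KE = ½Mv² + ½I(v/R)² = ½(1+k)Mv² = (9/10)Mv².
The vertical drop is h = L sinθ = 3.38 × sin31.7° = 1.776 m.
Setting Mgh = (9/10)Mv² gives v = √(2gh/(1+k)) = √(2·10·1.776/1.8) ≈ 4.44 m/s.

v ≈ 4.44 m/s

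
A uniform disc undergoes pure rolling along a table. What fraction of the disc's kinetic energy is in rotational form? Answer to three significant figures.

Here I = (1/2)MR², so the shape factor k = I/(MR²) = 0.5.
Since ω = v/R, the translational part is ½Mv² and the rotational part is ½I(v/R)² = ½kMv²; the total is ½(1+k)Mv².
The rotational fraction is therefore k/(1+k) = 0.5/1.5 ≈ 0.333.

fraction ≈ 0.333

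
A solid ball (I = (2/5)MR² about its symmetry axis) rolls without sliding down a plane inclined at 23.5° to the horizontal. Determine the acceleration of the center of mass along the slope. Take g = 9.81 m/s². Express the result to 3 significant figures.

a ≈ 2.79 m/s²

For this body I = (2/5)MR², i.e. k = I/(MR²) = 0.4.
Along the incline Mg sinθ − f = Ma, and torque about the center fR = Iα = kMR²(a/R) gives f = kMa.
Eliminating f: Mg sinθ = (1+k)Ma, so a = g sinθ/(1+k) = 9.81 × sin23.5° / 1.4 ≈ 2.79 m/s².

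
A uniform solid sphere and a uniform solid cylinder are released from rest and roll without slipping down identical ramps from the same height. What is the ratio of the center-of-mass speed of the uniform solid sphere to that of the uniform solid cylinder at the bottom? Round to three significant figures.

Each satisfies Mgh = ½(1+k)Mv² with k = I/(MR²), so v ∝ 1/√(1+k).
For the uniform solid sphere k = 0.4; for the uniform solid cylinder k = 0.5.
v₁/v₂ = √((1+k₂)/(1+k₁)) = √(1.5/1.4) ≈ 1.04.

v_ratio ≈ 1.04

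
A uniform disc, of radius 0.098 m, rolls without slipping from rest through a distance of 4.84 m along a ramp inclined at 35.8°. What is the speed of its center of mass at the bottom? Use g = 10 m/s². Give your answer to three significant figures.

v ≈ 6.14 m/s

For this body I = (1/2)MR², i.e. k = I/(MR²) = 0.5.
Since it rolls without slipping, ω = v/R and KE = ½Mv² + ½Iω² = ½(1+k)Mv² = (3/4)Mv².
The vertical drop is h = L sinθ = 4.84 × sin35.8° = 2.831 m.
Setting Mgh = (3/4)Mv² gives v = √(2gh/(1+k)) = √(2·10·2.831/1.5) ≈ 6.14 m/s.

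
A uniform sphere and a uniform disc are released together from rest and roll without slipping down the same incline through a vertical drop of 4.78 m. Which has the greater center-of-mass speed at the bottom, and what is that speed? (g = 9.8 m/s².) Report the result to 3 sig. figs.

For rolling without slipping, Mgh = ½(1+k)Mv² where k = I/(MR²), so v = √(2gh/(1+k)).
Uniform sphere: k = 0.4, giving v = √(2×9.8×4.78/1.4) = 8.18 m/s.
Uniform disc: k = 0.5, giving v = √(2×9.8×4.78/1.5) = 7.903 m/s.
The smaller k wins: the uniform sphere, at ≈ 8.18 m/s.

the uniform sphere, at v ≈ 8.18 m/s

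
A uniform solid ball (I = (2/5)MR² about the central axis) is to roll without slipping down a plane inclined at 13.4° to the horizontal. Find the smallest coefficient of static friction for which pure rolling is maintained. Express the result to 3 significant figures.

μ_min ≈ 0.0681

The moment of inertia is (2/5)MR², giving k ≡ I/(MR²) = 0.4.
Newton's second law down the slope: Mg sinθ − f = Ma. The torque equation fR = Iα (with α = a/R) gives f = kMa.
These give a = g sinθ/(1+k) and the required friction f = kMg sinθ/(1+k).
With N = Mg cosθ, the no-slip condition f ≤ μN gives μ_min = f/N = k tanθ/(1+k).
μ_min = 0.4 × tan13.4° / 1.4 ≈ 0.0681.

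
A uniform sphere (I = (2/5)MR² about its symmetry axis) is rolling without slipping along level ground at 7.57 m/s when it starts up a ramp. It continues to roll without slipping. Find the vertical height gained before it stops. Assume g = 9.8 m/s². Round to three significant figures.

With I = (2/5)MR², the ratio k = I/(MR²) is 0.4.
Pure rolling means v = ωR; then KE = ½Mv² + ½I(v/R)² = ½(1+k)Mv² = (7/10)Mv².
All of this converts to potential energy at the highest point: (7/10)Mv₀² = Mgh.
Thus h = (1+k)v₀²/(2g) = 1.4 × 7.57² / (2 × 9.8) ≈ 4.09 m.

h ≈ 4.09 m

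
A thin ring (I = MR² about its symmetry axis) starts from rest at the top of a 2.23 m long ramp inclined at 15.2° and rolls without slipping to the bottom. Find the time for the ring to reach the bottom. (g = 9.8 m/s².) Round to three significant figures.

t ≈ 1.86 s

Here I = MR², so the shape factor k = I/(MR²) = 1.
Newton's second law down the slope: Mg sinθ − f = Ma. The torque equation fR = Iα (with α = a/R) gives f = kMa.
Hence a = g sinθ/(1+k) = 9.8×sin15.2°/2 = 1.285 m/s².
Starting from rest, L = ½at², so t = √(2L/a) = √(2×2.23/1.285) ≈ 1.86 s.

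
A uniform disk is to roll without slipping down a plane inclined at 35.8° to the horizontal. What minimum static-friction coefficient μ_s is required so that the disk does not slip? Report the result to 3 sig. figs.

The moment of inertia is (1/2)MR², giving k ≡ I/(MR²) = 0.5.
Newton's second law down the slope: Mg sinθ − f = Ma. The torque equation fR = Iα (with α = a/R) gives f = kMa.
These give a = g sinθ/(1+k) and the required friction f = kMg sinθ/(1+k).
With N = Mg cosθ, the no-slip condition f ≤ μN gives μ_min = f/N = k tanθ/(1+k).
μ_min = 0.5 × tan35.8° / 1.5 ≈ 0.240.

μ_min ≈ 0.240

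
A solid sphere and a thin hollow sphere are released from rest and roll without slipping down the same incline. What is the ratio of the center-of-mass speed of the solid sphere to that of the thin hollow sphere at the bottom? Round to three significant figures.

v_ratio ≈ 1.09

Each satisfies Mgh = ½(1+k)Mv² with k = I/(MR²), so v ∝ 1/√(1+k).
For the solid sphere k = 0.4; for the thin hollow sphere k = 2/3.
v₁/v₂ = √((1+k₂)/(1+k₁)) = √(1.667/1.4) ≈ 1.09.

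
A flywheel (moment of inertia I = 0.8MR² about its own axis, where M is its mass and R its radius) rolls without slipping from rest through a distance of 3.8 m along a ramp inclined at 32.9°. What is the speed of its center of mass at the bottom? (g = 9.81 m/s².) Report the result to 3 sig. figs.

With I = 0.8MR², the ratio k = I/(MR²) is 0.8.
Rolling without slipping gives ω = v/R, so the total kinetic energy is ½Mv² + ½Iω² = ½(1+k)Mv² = (9/10)Mv².
The vertical drop is h = L sinθ = 3.8 × sin32.9° = 2.064 m.
Energy conservation: Mgh = (9/10)Mv², so v = √(2gh/(1+k)) = √(2 × 9.81 × 2.064 / 1.8) ≈ 4.74 m/s.

v ≈ 4.74 m/s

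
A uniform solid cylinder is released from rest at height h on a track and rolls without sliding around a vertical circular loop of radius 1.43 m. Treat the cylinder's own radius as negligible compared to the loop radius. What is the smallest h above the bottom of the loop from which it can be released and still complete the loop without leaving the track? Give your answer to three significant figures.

For this body I = (1/2)MR², i.e. k = I/(MR²) = 0.5.
At the top of the loop, the minimum-contact condition is Mg = Mv_top²/r, so v_top² = gr.
With ω = v/R, the kinetic energy at speed v is ½(1+k)Mv² = (3/4)Mv².
Energy conservation from release (height h) to the top (height 2r): Mgh = Mg(2r) + (3/4)M·gr.
Thus h_min = 2r + (1+k)r/2 = r(2 + 1.5/2) = 1.43 × 2.75 ≈ 3.93 m.

h_min ≈ 3.93 m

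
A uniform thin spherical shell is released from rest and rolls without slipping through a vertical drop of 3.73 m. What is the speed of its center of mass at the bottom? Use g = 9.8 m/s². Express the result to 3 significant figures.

v ≈ 6.62 m/s

For this body I = (2/3)MR², i.e. k = I/(MR²) = 2/3.
Since it rolls without slipping, ω = v/R and KE = ½Mv² + ½Iω² = ½(1+k)Mv² = (5/6)Mv².
Setting Mgh = (5/6)Mv² gives v = √(2gh/(1+k)) = √(2·9.8·3.73/1.667) ≈ 6.62 m/s.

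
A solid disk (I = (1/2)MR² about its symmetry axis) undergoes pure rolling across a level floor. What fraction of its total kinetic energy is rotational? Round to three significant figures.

fraction ≈ 0.333

For this body I = (1/2)MR², i.e. k = I/(MR²) = 0.5.
Since ω = v/R, the translational part is ½Mv² and the rotational part is ½I(v/R)² = ½kMv²; the total is ½(1+k)Mv².
The rotational fraction is therefore k/(1+k) = 0.5/1.5 ≈ 0.333.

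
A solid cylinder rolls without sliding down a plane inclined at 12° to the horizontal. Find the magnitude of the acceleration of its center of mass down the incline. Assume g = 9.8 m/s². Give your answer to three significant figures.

The moment of inertia is (1/2)MR², giving k ≡ I/(MR²) = 0.5.
Translational: Mg sinθ − f = Ma. Rotational about the CM: fR = Iα = kMRa, so f = kMa.
Eliminating f: Mg sinθ = (1+k)Ma, so a = g sinθ/(1+k) = 9.8 × sin12° / 1.5 ≈ 1.36 m/s².

a ≈ 1.36 m/s²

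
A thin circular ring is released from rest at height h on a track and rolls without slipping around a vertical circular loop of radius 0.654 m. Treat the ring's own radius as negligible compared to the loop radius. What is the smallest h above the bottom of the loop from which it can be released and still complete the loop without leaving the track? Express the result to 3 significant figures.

For this body I = MR², i.e. k = I/(MR²) = 1.
At the top of the loop, the minimum-contact condition is Mg = Mv_top²/r, so v_top² = gr.
With ω = v/R, the kinetic energy at speed v is ½(1+k)Mv² = Mv².
Energy conservation from release (height h) to the top (height 2r): Mgh = Mg(2r) + M·gr.
Thus h_min = 2r + (1+k)r/2 = r(2 + 2/2) = 0.654 × 3 ≈ 1.96 m.

h_min ≈ 1.96 m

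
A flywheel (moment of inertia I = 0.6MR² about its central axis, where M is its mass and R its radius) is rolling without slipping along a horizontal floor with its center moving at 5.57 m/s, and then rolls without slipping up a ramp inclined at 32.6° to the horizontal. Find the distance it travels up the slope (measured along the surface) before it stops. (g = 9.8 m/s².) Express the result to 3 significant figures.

d ≈ 4.70 m

With I = 0.6MR², the ratio k = I/(MR²) is 0.6.
Rolling without slipping gives ω = v/R, so the total kinetic energy is ½Mv² + ½Iω² = ½(1+k)Mv² = (4/5)Mv².
Setting this equal to Mgh gives the vertical rise h = (1+k)v₀²/(2g) = 1.6×5.57²/(2×9.8) = 2.533 m.
Along the incline, d = h/sinθ = 2.533/sin32.6° ≈ 4.70 m.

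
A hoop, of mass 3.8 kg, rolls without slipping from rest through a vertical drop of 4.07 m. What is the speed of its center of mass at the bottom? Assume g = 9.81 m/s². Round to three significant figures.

Here I = MR², so the shape factor k = I/(MR²) = 1.
Rolling without slipping gives ω = v/R, so the total kinetic energy is ½Mv² + ½Iω² = ½(1+k)Mv² = Mv².
Energy conservation: Mgh = Mv², so v = √(2gh/(1+k)) = √(2 × 9.81 × 4.07 / 2) ≈ 6.32 m/s.

v ≈ 6.32 m/s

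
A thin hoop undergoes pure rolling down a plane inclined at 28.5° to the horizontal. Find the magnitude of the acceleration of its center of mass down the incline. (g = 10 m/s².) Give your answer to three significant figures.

Here I = MR², so the shape factor k = I/(MR²) = 1.
Newton's second law down the slope: Mg sinθ − f = Ma. The torque equation fR = Iα (with α = a/R) gives f = kMa.
Eliminating f: Mg sinθ = (1+k)Ma, so a = g sinθ/(1+k) = 10 × sin28.5° / 2 ≈ 2.39 m/s².

a ≈ 2.39 m/s²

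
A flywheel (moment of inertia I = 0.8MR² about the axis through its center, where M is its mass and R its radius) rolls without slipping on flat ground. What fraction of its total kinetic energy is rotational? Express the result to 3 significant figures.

fraction ≈ 0.444

Here I = 0.8MR², so the shape factor k = I/(MR²) = 0.8.
With ω = v/R, KE_trans = ½Mv² and KE_rot = ½Iω² = ½kMv², so KE_total = ½(1+k)Mv².
The rotational fraction is therefore k/(1+k) = 0.8/1.8 ≈ 0.444.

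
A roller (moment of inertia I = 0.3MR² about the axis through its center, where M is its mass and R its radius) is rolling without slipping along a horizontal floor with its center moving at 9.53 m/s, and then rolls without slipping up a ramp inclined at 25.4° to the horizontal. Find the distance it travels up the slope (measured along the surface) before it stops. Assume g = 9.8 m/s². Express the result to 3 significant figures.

The moment of inertia is 0.3MR², giving k ≡ I/(MR²) = 0.3.
Pure rolling means v = ωR; then KE = ½Mv² + ½I(v/R)² = ½(1+k)Mv² = (13/20)Mv².
Setting this equal to Mgh gives the vertical rise h = (1+k)v₀²/(2g) = 1.3×9.53²/(2×9.8) = 6.024 m.
Along the incline, d = h/sinθ = 6.024/sin25.4° ≈ 14.0 m.

d ≈ 14.0 m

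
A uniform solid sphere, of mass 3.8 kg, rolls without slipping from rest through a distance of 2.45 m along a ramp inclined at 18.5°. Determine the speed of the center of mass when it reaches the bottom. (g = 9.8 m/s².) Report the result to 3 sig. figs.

The moment of inertia is (2/5)MR², giving k ≡ I/(MR²) = 0.4.
The rolling condition ω = v/R makes the rotational term ½I(v/R)² = ½kMv², so KE_total = ½(1+k)Mv² = (7/10)Mv².
The vertical drop is h = L sinθ = 2.45 × sin18.5° = 0.7774 m.
Setting Mgh = (7/10)Mv² gives v = √(2gh/(1+k)) = √(2·9.8·0.7774/1.4) ≈ 3.30 m/s.

v ≈ 3.30 m/s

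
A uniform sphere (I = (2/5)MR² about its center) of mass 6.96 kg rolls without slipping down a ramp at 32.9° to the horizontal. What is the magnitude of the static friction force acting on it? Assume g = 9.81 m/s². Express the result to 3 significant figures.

For this body I = (2/5)MR², i.e. k = I/(MR²) = 0.4.
Translational: Mg sinθ − f = Ma. Rotational about the CM: fR = Iα = kMRa, so f = kMa.
Combining, a = g sinθ/(1+k) and f = kMa = kMg sinθ/(1+k).
f = 0.4 × 6.96 × 9.81 × sin32.9° / 1.4 ≈ 10.6 N.

f ≈ 10.6 N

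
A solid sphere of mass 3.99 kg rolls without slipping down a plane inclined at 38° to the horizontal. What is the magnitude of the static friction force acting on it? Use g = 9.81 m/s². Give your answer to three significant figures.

Here I = (2/5)MR², so the shape factor k = I/(MR²) = 0.4.
Along the incline Mg sinθ − f = Ma, and torque about the center fR = Iα = kMR²(a/R) gives f = kMa.
Combining, a = g sinθ/(1+k) and f = kMa = kMg sinθ/(1+k).
f = 0.4 × 3.99 × 9.81 × sin38° / 1.4 ≈ 6.89 N.

f ≈ 6.89 N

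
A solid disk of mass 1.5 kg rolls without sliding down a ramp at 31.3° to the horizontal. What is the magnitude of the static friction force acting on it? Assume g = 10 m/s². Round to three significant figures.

f ≈ 2.60 N

Here I = (1/2)MR², so the shape factor k = I/(MR²) = 0.5.
Newton's second law down the slope: Mg sinθ − f = Ma. The torque equation fR = Iα (with α = a/R) gives f = kMa.
Combining, a = g sinθ/(1+k) and f = kMa = kMg sinθ/(1+k).
f = 0.5 × 1.5 × 10 × sin31.3° / 1.5 ≈ 2.60 N.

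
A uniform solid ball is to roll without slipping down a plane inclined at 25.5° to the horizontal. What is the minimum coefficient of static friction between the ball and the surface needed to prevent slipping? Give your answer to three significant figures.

μ_min ≈ 0.136

For this body I = (2/5)MR², i.e. k = I/(MR²) = 0.4.
Newton's second law down the slope: Mg sinθ − f = Ma. The torque equation fR = Iα (with α = a/R) gives f = kMa.
These give a = g sinθ/(1+k) and the required friction f = kMg sinθ/(1+k).
With N = Mg cosθ, the no-slip condition f ≤ μN gives μ_min = f/N = k tanθ/(1+k).
μ_min = 0.4 × tan25.5° / 1.4 ≈ 0.136.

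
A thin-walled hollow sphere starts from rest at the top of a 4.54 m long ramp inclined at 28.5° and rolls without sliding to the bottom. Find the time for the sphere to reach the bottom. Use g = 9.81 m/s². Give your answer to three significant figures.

For this body I = (2/3)MR², i.e. k = I/(MR²) = 2/3.
Along the incline Mg sinθ − f = Ma, and torque about the center fR = Iα = kMR²(a/R) gives f = kMa.
Hence a = g sinθ/(1+k) = 9.81×sin28.5°/1.667 = 2.809 m/s².
Starting from rest, L = ½at², so t = √(2L/a) = √(2×4.54/2.809) ≈ 1.80 s.

t ≈ 1.80 s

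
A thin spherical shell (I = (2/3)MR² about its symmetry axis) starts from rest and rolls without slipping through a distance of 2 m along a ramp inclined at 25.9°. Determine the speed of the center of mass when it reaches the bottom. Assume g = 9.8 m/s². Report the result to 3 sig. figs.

Here I = (2/3)MR², so the shape factor k = I/(MR²) = 2/3.
Rolling without slipping gives ω = v/R, so the total kinetic energy is ½Mv² + ½Iω² = ½(1+k)Mv² = (5/6)Mv².
The vertical drop is h = L sinθ = 2 × sin25.9° = 0.8736 m.
Setting Mgh = (5/6)Mv² gives v = √(2gh/(1+k)) = √(2·9.8·0.8736/1.667) ≈ 3.21 m/s.

v ≈ 3.21 m/s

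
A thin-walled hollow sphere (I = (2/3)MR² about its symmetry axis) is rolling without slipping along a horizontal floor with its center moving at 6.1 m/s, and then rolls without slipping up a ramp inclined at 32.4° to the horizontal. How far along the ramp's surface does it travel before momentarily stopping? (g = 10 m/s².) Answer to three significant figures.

With I = (2/3)MR², the ratio k = I/(MR²) is 2/3.
The rolling condition ω = v/R makes the rotational term ½I(v/R)² = ½kMv², so KE_total = ½(1+k)Mv² = (5/6)Mv².
Setting this equal to Mgh gives the vertical rise h = (1+k)v₀²/(2g) = 1.667×6.1²/(2×10) = 3.101 m.
Along the incline, d = h/sinθ = 3.101/sin32.4° ≈ 5.79 m.

d ≈ 5.79 m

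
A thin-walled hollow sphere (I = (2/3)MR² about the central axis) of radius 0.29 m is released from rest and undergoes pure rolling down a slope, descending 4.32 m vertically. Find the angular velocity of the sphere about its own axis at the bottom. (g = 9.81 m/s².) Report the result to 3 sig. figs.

For this body I = (2/3)MR², i.e. k = I/(MR²) = 2/3.
Since it rolls without slipping, ω = v/R and KE = ½Mv² + ½Iω² = ½(1+k)Mv² = (5/6)Mv².
Energy conservation Mgh = ½(1+k)Mv² gives v = √(2gh/(1+k)) = √(2 × 9.81 × 4.32 / 1.667) = 7.131 m/s.
Then ω = v/R = 7.131 / 0.29 ≈ 24.6 rad/s.

ω ≈ 24.6 rad/s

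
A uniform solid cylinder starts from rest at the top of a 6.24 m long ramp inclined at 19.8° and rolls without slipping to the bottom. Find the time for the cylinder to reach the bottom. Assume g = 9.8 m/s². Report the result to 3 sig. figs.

For this body I = (1/2)MR², i.e. k = I/(MR²) = 0.5.
Newton's second law down the slope: Mg sinθ − f = Ma. The torque equation fR = Iα (with α = a/R) gives f = kMa.
Hence a = g sinθ/(1+k) = 9.8×sin19.8°/1.5 = 2.213 m/s².
Starting from rest, L = ½at², so t = √(2L/a) = √(2×6.24/2.213) ≈ 2.37 s.

t ≈ 2.37 s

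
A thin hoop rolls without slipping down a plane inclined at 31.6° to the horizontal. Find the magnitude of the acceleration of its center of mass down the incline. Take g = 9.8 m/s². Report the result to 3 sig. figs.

a ≈ 2.57 m/s²

Here I = MR², so the shape factor k = I/(MR²) = 1.
Newton's second law down the slope: Mg sinθ − f = Ma. The torque equation fR = Iα (with α = a/R) gives f = kMa.
Eliminating f: Mg sinθ = (1+k)Ma, so a = g sinθ/(1+k) = 9.8 × sin31.6° / 2 ≈ 2.57 m/s².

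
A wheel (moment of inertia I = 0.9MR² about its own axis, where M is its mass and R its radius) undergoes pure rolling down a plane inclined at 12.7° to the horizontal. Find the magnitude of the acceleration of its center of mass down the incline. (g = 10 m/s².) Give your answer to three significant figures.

The moment of inertia is 0.9MR², giving k ≡ I/(MR²) = 0.9.
Newton's second law down the slope: Mg sinθ − f = Ma. The torque equation fR = Iα (with α = a/R) gives f = kMa.
Eliminating f: Mg sinθ = (1+k)Ma, so a = g sinθ/(1+k) = 10 × sin12.7° / 1.9 ≈ 1.16 m/s².

a ≈ 1.16 m/s²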